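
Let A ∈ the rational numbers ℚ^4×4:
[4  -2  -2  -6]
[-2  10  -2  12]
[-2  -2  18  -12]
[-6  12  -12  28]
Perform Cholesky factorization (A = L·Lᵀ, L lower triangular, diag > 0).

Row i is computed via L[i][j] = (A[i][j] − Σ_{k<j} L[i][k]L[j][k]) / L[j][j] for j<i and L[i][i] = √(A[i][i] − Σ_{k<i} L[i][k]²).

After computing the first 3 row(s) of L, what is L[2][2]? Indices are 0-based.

Step 1: L[0][0] = √(4) = 2.
  L[1][0] = (-2) / L[0][0] = -1.
Step 2: L[1][1] = √(9) = 3.
  L[2][0] = (-2) / L[0][0] = -1.
  L[2][1] = (-3) / L[1][1] = -1.
Step 3: L[2][2] = √(16) = 4.

L[2][2] = 4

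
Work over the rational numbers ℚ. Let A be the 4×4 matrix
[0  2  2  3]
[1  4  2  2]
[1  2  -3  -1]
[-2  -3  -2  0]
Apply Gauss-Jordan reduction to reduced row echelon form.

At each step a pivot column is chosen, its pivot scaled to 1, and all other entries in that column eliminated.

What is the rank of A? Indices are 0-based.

rank = 4

[1] R0 <-> R1
[1] R0 /= 1  ⇒  (1, 4, 2, 2)
     R2 -= 1·R0  ⇒  (0, -2, -5, -3)
     R3 -= -2·R0  ⇒  (0, 5, 2, 4)
[2] R1 /= 2  ⇒  (0, 1, 1, 3/2)
     R0 -= 4·R1  ⇒  (1, 0, -2, -4)
     R2 -= -2·R1  ⇒  (0, 0, -3, 0)
     R3 -= 5·R1  ⇒  (0, 0, -3, -7/2)
[3] R2 /= -3  ⇒  (0, 0, 1, 0)
     R0 -= -2·R2  ⇒  (1, 0, 0, -4)
     R1 -= 1·R2  ⇒  (0, 1, 0, 3/2)
     R3 -= -3·R2  ⇒  (0, 0, 0, -7/2)
[4] R3 /= -7/2  ⇒  (0, 0, 0, 1)
     R0 -= -4·R3  ⇒  (1, 0, 0, 0)
     R1 -= 3/2·R3  ⇒  (0, 1, 0, 0)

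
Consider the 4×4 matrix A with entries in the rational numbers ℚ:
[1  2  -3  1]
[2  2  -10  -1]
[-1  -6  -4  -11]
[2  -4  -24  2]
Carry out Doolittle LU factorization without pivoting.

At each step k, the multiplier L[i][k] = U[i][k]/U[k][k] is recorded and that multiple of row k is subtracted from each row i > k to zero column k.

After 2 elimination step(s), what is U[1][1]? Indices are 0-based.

U[1][1] = -2

Step 1: pivot at (0,0) is 1.
  row1 ← row1 − (2)·row0  ⇒  L[1][0]=2, U row1=(0, -2, -4, -3)
  row2 ← row2 − (-1)·row0  ⇒  L[2][0]=-1, U row2=(0, -4, -7, -10)
  row3 ← row3 − (2)·row0  ⇒  L[3][0]=2, U row3=(0, -8, -18, 0)
Step 2: pivot at (1,1) is -2.
  row2 ← row2 − (2)·row1  ⇒  L[2][1]=2, U row2=(0, 0, 1, -4)
  row3 ← row3 − (4)·row1  ⇒  L[3][1]=4, U row3=(0, 0, -2, 12)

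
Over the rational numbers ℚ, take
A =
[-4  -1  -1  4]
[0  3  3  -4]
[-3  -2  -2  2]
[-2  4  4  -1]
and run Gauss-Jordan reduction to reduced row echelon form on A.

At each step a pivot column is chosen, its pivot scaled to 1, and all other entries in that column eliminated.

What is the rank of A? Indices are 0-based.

[1] R0 /= -4  ⇒  (1, 1/4, 1/4, -1)
     R2 -= -3·R0  ⇒  (0, -5/4, -5/4, -1)
     R3 -= -2·R0  ⇒  (0, 9/2, 9/2, -3)
[2] R1 /= 3  ⇒  (0, 1, 1, -4/3)
     R0 -= 1/4·R1  ⇒  (1, 0, 0, -2/3)
     R2 -= -5/4·R1  ⇒  (0, 0, 0, -8/3)
     R3 -= 9/2·R1  ⇒  (0, 0, 0, 3)
column 2 empty below row 2
[3] R2 /= -8/3  ⇒  (0, 0, 0, 1)
     R0 -= -2/3·R2  ⇒  (1, 0, 0, 0)
     R1 -= -4/3·R2  ⇒  (0, 1, 1, 0)
     R3 -= 3·R2  ⇒  (0, 0, 0, 0)

rank = 3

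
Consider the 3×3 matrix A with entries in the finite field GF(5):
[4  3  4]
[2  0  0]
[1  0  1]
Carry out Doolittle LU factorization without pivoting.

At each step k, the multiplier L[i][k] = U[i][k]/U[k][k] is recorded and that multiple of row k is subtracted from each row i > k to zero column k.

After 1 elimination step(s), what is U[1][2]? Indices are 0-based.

Step 1: pivot at (0,0) is 4.
  row1 ← row1 − (3)·row0  ⇒  L[1][0]=3, U row1=(0, 1, 3)
  row2 ← row2 − (4)·row0  ⇒  L[2][0]=4, U row2=(0, 3, 0)

U[1][2] = 3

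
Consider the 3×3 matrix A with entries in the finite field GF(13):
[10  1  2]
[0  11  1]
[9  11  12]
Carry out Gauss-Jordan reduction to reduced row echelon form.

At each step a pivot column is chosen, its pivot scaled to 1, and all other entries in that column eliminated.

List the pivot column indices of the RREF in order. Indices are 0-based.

pivot columns: 0, 1, 2

step 1: normalize row 0 (÷10) = (1, 4, 8)
  row 2: subtract 9×row0 = (0, 1, 5)
step 2: normalize row 1 (÷11) = (0, 1, 6)
  row 0: subtract 4×row1 = (1, 0, 10)
  row 2: subtract 1×row1 = (0, 0, 12)
step 3: normalize row 2 (÷12) = (0, 0, 1)
  row 0: subtract 10×row2 = (1, 0, 0)
  row 1: subtract 6×row2 = (0, 1, 0)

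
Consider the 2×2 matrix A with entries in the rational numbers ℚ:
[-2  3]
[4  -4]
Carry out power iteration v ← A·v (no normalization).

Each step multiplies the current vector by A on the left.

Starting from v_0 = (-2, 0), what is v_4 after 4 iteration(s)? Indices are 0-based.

v_4 = (-1376, 2112)

v_0 = (-2, 0).
v_1 = A·v_0 = (4, -8).
v_2 = A·v_1 = (-32, 48).
v_3 = A·v_2 = (208, -320).
v_4 = A·v_3 = (-1376, 2112).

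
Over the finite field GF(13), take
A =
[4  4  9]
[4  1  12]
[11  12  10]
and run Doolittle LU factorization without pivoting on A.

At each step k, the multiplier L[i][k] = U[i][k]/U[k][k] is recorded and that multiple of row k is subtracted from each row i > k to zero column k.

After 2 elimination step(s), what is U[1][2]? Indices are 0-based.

k=0: U[0][0]=4
  eliminate (1,0): mult=1, new row 1: (0, 10, 3); set L[1][0]=1
  eliminate (2,0): mult=6, new row 2: (0, 1, 8); set L[2][0]=6
k=1: U[1][1]=10
  eliminate (2,1): mult=4, new row 2: (0, 0, 9); set L[2][1]=4

U[1][2] = 3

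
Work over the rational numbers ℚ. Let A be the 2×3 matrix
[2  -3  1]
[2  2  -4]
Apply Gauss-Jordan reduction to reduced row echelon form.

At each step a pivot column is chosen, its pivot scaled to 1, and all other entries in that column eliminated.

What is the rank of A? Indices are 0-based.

rank = 2

[1] R0 /= 2  ⇒  (1, -3/2, 1/2)
     R1 -= 2·R0  ⇒  (0, 5, -5)
[2] R1 /= 5  ⇒  (0, 1, -1)
     R0 -= -3/2·R1  ⇒  (1, 0, -1)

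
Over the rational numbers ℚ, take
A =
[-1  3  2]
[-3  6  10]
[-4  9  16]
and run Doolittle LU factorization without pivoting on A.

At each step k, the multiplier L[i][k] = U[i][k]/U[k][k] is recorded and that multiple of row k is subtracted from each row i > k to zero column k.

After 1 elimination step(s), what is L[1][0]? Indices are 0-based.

L[1][0] = 3

[col 0] pivot -1
  R1 -= 3*R0 → (0, -3, 4)  (L[1][0] := 3)
  R2 -= 4*R0 → (0, -3, 8)  (L[2][0] := 4)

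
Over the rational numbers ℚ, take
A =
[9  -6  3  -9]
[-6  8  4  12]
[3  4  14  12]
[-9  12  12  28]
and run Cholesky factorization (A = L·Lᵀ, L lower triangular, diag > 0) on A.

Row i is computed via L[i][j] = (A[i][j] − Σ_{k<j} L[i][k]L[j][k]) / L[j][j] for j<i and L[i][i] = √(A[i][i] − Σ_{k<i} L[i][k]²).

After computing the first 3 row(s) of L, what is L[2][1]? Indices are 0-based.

L[2][1] = 3

Step 1: L[0][0] = √(9) = 3.
  L[1][0] = (-6) / L[0][0] = -2.
Step 2: L[1][1] = √(4) = 2.
  L[2][0] = (3) / L[0][0] = 1.
  L[2][1] = (6) / L[1][1] = 3.
Step 3: L[2][2] = √(4) = 2.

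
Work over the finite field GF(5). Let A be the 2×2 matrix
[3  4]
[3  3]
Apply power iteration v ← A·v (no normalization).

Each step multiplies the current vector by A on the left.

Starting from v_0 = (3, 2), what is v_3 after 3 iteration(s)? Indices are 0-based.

v_3 = (2, 1)

v_0 = (3, 2).
v_1 = A·v_0 = (2, 0).
v_2 = A·v_1 = (1, 1).
v_3 = A·v_2 = (2, 1).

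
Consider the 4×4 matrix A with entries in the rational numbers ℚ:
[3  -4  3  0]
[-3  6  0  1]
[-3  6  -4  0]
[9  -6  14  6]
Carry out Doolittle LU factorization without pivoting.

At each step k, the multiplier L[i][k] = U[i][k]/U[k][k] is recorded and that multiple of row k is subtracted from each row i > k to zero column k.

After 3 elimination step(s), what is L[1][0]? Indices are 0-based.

L[1][0] = -1

Step 1: pivot at (0,0) is 3.
  row1 ← row1 − (-1)·row0  ⇒  L[1][0]=-1, U row1=(0, 2, 3, 1)
  row2 ← row2 − (-1)·row0  ⇒  L[2][0]=-1, U row2=(0, 2, -1, 0)
  row3 ← row3 − (3)·row0  ⇒  L[3][0]=3, U row3=(0, 6, 5, 6)
Step 2: pivot at (1,1) is 2.
  row2 ← row2 − (1)·row1  ⇒  L[2][1]=1, U row2=(0, 0, -4, -1)
  row3 ← row3 − (3)·row1  ⇒  L[3][1]=3, U row3=(0, 0, -4, 3)
Step 3: pivot at (2,2) is -4.
  row3 ← row3 − (1)·row2  ⇒  L[3][2]=1, U row3=(0, 0, 0, 4)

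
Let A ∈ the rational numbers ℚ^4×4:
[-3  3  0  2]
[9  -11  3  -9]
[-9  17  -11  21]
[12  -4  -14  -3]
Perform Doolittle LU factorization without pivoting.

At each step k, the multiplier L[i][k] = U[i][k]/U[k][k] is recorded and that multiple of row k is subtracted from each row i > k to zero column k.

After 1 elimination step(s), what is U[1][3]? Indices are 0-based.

k=0: U[0][0]=-3
  eliminate (1,0): mult=-3, new row 1: (0, -2, 3, -3); set L[1][0]=-3
  eliminate (2,0): mult=3, new row 2: (0, 8, -11, 15); set L[2][0]=3
  eliminate (3,0): mult=-4, new row 3: (0, 8, -14, 5); set L[3][0]=-4

U[1][3] = -3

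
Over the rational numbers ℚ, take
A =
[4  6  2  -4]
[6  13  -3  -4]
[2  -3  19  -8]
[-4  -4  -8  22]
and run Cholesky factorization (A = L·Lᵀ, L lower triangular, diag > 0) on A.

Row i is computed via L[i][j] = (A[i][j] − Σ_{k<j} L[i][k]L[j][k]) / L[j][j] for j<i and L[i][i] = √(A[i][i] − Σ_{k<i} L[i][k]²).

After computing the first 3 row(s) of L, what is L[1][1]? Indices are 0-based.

L[1][1] = 2

Step 1: L[0][0] = √(4) = 2.
  L[1][0] = (6) / L[0][0] = 3.
Step 2: L[1][1] = √(4) = 2.
  L[2][0] = (2) / L[0][0] = 1.
  L[2][1] = (-6) / L[1][1] = -3.
Step 3: L[2][2] = √(9) = 3.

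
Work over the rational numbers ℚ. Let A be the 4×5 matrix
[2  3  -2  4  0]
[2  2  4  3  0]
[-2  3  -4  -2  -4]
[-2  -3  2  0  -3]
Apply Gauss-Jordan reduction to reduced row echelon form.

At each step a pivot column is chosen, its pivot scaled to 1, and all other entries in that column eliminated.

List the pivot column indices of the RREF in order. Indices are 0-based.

pivot columns: 0, 1, 2, 3

[1] R0 /= 2  ⇒  (1, 3/2, -1, 2, 0)
     R1 -= 2·R0  ⇒  (0, -1, 6, -1, 0)
     R2 -= -2·R0  ⇒  (0, 6, -6, 2, -4)
     R3 -= -2·R0  ⇒  (0, 0, 0, 4, -3)
[2] R1 /= -1  ⇒  (0, 1, -6, 1, 0)
     R0 -= 3/2·R1  ⇒  (1, 0, 8, 1/2, 0)
     R2 -= 6·R1  ⇒  (0, 0, 30, -4, -4)
[3] R2 /= 30  ⇒  (0, 0, 1, -2/15, -2/15)
     R0 -= 8·R2  ⇒  (1, 0, 0, 47/30, 16/15)
     R1 -= -6·R2  ⇒  (0, 1, 0, 1/5, -4/5)
[4] R3 /= 4  ⇒  (0, 0, 0, 1, -3/4)
     R0 -= 47/30·R3  ⇒  (1, 0, 0, 0, 269/120)
     R1 -= 1/5·R3  ⇒  (0, 1, 0, 0, -13/20)
     R2 -= -2/15·R3  ⇒  (0, 0, 1, 0, -7/30)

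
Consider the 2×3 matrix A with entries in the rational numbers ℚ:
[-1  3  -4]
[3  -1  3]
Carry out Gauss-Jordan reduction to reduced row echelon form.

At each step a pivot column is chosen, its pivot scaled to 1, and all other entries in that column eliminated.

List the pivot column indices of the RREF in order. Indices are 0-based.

pivot columns: 0, 1

[1] R0 /= -1  ⇒  (1, -3, 4)
     R1 -= 3·R0  ⇒  (0, 8, -9)
[2] R1 /= 8  ⇒  (0, 1, -9/8)
     R0 -= -3·R1  ⇒  (1, 0, 5/8)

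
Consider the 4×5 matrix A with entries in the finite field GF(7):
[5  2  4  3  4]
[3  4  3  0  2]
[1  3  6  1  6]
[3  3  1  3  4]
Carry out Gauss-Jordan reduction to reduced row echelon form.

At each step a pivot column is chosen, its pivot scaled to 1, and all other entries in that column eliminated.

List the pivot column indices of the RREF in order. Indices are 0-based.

pivot columns: 0, 1, 2, 3

[1] R0 /= 5  ⇒  (1, 6, 5, 2, 5)
     R1 -= 3·R0  ⇒  (0, 0, 2, 1, 1)
     R2 -= 1·R0  ⇒  (0, 4, 1, 6, 1)
     R3 -= 3·R0  ⇒  (0, 6, 0, 4, 3)
[2] R1 <-> R2
[2] R1 /= 4  ⇒  (0, 1, 2, 5, 2)
     R0 -= 6·R1  ⇒  (1, 0, 0, 0, 0)
     R3 -= 6·R1  ⇒  (0, 0, 2, 2, 5)
[3] R2 /= 2  ⇒  (0, 0, 1, 4, 4)
     R1 -= 2·R2  ⇒  (0, 1, 0, 4, 1)
     R3 -= 2·R2  ⇒  (0, 0, 0, 1, 4)
[4] R3 /= 1  ⇒  (0, 0, 0, 1, 4)
     R1 -= 4·R3  ⇒  (0, 1, 0, 0, 6)
     R2 -= 4·R3  ⇒  (0, 0, 1, 0, 2)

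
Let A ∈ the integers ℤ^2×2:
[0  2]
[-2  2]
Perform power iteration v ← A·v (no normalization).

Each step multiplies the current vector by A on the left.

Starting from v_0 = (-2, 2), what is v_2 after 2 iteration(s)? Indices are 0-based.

v_0 = (-2, 2).
v_1 = A·v_0 = (4, 8).
v_2 = A·v_1 = (16, 8).

v_2 = (16, 8)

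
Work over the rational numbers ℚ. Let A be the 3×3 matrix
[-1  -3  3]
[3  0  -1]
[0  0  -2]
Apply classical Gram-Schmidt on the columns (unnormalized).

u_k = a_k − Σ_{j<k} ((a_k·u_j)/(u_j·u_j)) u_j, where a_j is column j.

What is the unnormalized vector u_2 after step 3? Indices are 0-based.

u_2 = (0, 0, -2)

Step 1: u_0 = a_0 = (-1, 3, 0).
Step 2: u_1 = a_1 − (3/10)·u_0 = (-27/10, -9/10, 0).
Step 3: u_2 = a_2 − (-3/5)·u_0 − (-8/9)·u_1 = (0, 0, -2).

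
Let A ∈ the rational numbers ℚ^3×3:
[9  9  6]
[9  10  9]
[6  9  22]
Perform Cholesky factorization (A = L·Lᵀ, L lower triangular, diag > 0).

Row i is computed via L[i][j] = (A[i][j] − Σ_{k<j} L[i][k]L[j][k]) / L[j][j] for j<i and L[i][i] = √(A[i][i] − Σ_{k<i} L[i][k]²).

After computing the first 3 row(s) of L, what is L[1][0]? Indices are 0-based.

Step 1: L[0][0] = √(9) = 3.
  L[1][0] = (9) / L[0][0] = 3.
Step 2: L[1][1] = √(1) = 1.
  L[2][0] = (6) / L[0][0] = 2.
  L[2][1] = (3) / L[1][1] = 3.
Step 3: L[2][2] = √(9) = 3.

L[1][0] = 3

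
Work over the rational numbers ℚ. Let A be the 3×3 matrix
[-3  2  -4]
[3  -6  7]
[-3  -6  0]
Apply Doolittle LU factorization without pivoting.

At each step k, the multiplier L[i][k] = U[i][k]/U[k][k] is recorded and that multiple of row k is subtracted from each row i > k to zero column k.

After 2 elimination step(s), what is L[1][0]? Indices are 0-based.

[col 0] pivot -3
  R1 -= -1*R0 → (0, -4, 3)  (L[1][0] := -1)
  R2 -= 1*R0 → (0, -8, 4)  (L[2][0] := 1)
[col 1] pivot -4
  R2 -= 2*R1 → (0, 0, -2)  (L[2][1] := 2)

L[1][0] = -1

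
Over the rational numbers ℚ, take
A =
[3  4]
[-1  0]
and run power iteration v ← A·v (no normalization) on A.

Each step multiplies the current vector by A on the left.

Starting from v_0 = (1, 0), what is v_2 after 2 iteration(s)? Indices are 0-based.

v_0 = (1, 0).
v_1 = A·v_0 = (3, -1).
v_2 = A·v_1 = (5, -3).

v_2 = (5, -3)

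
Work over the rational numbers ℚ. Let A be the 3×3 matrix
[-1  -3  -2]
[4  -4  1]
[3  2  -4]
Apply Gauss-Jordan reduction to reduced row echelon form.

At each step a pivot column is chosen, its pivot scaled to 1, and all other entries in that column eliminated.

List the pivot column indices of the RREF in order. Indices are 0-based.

[1] R0 /= -1  ⇒  (1, 3, 2)
     R1 -= 4·R0  ⇒  (0, -16, -7)
     R2 -= 3·R0  ⇒  (0, -7, -10)
[2] R1 /= -16  ⇒  (0, 1, 7/16)
     R0 -= 3·R1  ⇒  (1, 0, 11/16)
     R2 -= -7·R1  ⇒  (0, 0, -111/16)
[3] R2 /= -111/16  ⇒  (0, 0, 1)
     R0 -= 11/16·R2  ⇒  (1, 0, 0)
     R1 -= 7/16·R2  ⇒  (0, 1, 0)

pivot columns: 0, 1, 2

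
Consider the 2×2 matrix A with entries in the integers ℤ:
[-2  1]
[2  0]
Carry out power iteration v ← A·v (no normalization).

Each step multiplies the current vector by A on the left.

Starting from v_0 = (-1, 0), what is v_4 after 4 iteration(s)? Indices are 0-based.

v_0 = (-1, 0).
v_1 = A·v_0 = (2, -2).
v_2 = A·v_1 = (-6, 4).
v_3 = A·v_2 = (16, -12).
v_4 = A·v_3 = (-44, 32).

v_4 = (-44, 32)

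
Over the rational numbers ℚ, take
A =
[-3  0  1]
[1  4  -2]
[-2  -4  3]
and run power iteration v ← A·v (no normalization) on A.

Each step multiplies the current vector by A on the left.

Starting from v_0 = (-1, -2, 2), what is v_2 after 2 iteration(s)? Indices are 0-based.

v_2 = (1, -79, 90)

v_0 = (-1, -2, 2).
v_1 = A·v_0 = (5, -13, 16).
v_2 = A·v_1 = (1, -79, 90).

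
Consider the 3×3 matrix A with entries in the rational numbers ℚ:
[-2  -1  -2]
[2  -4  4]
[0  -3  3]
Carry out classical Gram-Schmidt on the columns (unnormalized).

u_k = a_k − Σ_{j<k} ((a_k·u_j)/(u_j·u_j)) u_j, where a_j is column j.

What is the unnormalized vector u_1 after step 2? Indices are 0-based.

u_1 = (-5/2, -5/2, -3)

Step 1: u_0 = a_0 = (-2, 2, 0).
Step 2: u_1 = a_1 − (-3/4)·u_0 = (-5/2, -5/2, -3).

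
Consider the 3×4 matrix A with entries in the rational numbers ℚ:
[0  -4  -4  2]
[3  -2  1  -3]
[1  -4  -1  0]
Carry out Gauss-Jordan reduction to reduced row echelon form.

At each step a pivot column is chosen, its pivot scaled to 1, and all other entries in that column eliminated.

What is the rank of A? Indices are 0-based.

rank = 3

step 1: exchange rows 0,1
step 1: normalize row 0 (÷3) = (1, -2/3, 1/3, -1)
  row 2: subtract 1×row0 = (0, -10/3, -4/3, 1)
step 2: normalize row 1 (÷-4) = (0, 1, 1, -1/2)
  row 0: subtract -2/3×row1 = (1, 0, 1, -4/3)
  row 2: subtract -10/3×row1 = (0, 0, 2, -2/3)
step 3: normalize row 2 (÷2) = (0, 0, 1, -1/3)
  row 0: subtract 1×row2 = (1, 0, 0, -1)
  row 1: subtract 1×row2 = (0, 1, 0, -1/6)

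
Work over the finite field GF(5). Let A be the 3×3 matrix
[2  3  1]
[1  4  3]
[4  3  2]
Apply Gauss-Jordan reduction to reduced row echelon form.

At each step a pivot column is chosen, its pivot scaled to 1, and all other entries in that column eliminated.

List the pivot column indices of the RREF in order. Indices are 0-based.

pivot columns: 0, 1

[1] R0 /= 2  ⇒  (1, 4, 3)
     R1 -= 1·R0  ⇒  (0, 0, 0)
     R2 -= 4·R0  ⇒  (0, 2, 0)
[2] R1 <-> R2
[2] R1 /= 2  ⇒  (0, 1, 0)
     R0 -= 4·R1  ⇒  (1, 0, 3)
column 2 empty below row 2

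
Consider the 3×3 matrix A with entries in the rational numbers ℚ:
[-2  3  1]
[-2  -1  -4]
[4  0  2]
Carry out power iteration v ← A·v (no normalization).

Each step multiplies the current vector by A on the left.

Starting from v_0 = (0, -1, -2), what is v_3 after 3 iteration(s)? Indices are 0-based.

v_3 = (-43, 29, 76)

v_0 = (0, -1, -2).
v_1 = A·v_0 = (-5, 9, -4).
v_2 = A·v_1 = (33, 17, -28).
v_3 = A·v_2 = (-43, 29, 76).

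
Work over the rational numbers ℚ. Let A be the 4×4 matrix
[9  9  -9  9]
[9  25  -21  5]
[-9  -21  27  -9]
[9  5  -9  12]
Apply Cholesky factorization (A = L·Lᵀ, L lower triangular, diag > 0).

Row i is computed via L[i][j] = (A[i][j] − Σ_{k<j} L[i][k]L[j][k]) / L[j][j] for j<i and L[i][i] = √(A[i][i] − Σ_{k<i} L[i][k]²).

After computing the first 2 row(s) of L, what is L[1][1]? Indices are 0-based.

Step 1: L[0][0] = √(9) = 3.
  L[1][0] = (9) / L[0][0] = 3.
Step 2: L[1][1] = √(16) = 4.

L[1][1] = 4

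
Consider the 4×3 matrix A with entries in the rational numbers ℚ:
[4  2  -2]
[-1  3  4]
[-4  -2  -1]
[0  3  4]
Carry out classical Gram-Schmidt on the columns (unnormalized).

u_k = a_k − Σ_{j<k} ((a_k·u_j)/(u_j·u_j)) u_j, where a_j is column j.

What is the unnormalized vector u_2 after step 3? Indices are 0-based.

u_2 = (-1062/689, -228/689, -1005/689, 266/689)

Step 1: u_0 = a_0 = (4, -1, -4, 0).
Step 2: u_1 = a_1 − (13/33)·u_0 = (14/33, 112/33, -14/33, 3).
Step 3: u_2 = a_2 − (-8/33)·u_0 − (830/689)·u_1 = (-1062/689, -228/689, -1005/689, 266/689).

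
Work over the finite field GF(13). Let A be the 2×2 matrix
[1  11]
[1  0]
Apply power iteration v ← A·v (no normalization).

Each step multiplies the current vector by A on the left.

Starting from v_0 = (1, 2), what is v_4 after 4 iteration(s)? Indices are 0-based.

v_4 = (11, 1)

v_0 = (1, 2).
v_1 = A·v_0 = (10, 1).
v_2 = A·v_1 = (8, 10).
v_3 = A·v_2 = (1, 8).
v_4 = A·v_3 = (11, 1).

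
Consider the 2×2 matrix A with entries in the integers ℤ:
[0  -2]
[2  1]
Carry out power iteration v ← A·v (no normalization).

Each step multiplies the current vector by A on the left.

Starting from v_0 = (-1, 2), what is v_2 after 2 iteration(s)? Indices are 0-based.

v_0 = (-1, 2).
v_1 = A·v_0 = (-4, 0).
v_2 = A·v_1 = (0, -8).

v_2 = (0, -8)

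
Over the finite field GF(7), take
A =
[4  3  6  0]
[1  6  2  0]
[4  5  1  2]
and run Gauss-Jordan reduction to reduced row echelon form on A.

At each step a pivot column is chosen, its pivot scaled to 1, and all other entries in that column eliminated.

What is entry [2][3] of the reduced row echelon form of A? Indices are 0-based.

M[2][3] = 0

step 1: normalize row 0 (÷4) = (1, 6, 5, 0)
  row 1: subtract 1×row0 = (0, 0, 4, 0)
  row 2: subtract 4×row0 = (0, 2, 2, 2)
step 2: exchange rows 1,2
step 2: normalize row 1 (÷2) = (0, 1, 1, 1)
  row 0: subtract 6×row1 = (1, 0, 6, 1)
step 3: normalize row 2 (÷4) = (0, 0, 1, 0)
  row 0: subtract 6×row2 = (1, 0, 0, 1)
  row 1: subtract 1×row2 = (0, 1, 0, 1)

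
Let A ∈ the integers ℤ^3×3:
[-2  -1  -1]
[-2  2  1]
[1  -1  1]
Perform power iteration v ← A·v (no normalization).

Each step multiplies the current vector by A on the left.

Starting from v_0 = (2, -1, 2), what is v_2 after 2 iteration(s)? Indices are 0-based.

v_2 = (9, 7, 4)

v_0 = (2, -1, 2).
v_1 = A·v_0 = (-5, -4, 5).
v_2 = A·v_1 = (9, 7, 4).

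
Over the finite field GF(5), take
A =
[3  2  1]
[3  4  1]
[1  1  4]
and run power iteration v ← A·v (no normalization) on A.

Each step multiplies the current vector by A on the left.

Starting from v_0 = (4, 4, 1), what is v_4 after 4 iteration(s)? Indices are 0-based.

v_0 = (4, 4, 1).
v_1 = A·v_0 = (1, 4, 2).
v_2 = A·v_1 = (3, 1, 3).
v_3 = A·v_2 = (4, 1, 1).
v_4 = A·v_3 = (0, 2, 4).

v_4 = (0, 2, 4)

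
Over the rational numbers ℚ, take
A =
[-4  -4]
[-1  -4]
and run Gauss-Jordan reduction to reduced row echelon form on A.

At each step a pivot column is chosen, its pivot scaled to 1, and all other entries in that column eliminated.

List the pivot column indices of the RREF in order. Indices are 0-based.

step 1: normalize row 0 (÷-4) = (1, 1)
  row 1: subtract -1×row0 = (0, -3)
step 2: normalize row 1 (÷-3) = (0, 1)
  row 0: subtract 1×row1 = (1, 0)

pivot columns: 0, 1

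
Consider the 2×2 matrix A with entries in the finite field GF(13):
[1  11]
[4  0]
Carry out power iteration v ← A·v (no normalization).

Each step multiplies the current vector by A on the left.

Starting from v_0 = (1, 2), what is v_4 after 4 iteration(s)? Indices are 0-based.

v_4 = (10, 0)

v_0 = (1, 2).
v_1 = A·v_0 = (10, 4).
v_2 = A·v_1 = (2, 1).
v_3 = A·v_2 = (0, 8).
v_4 = A·v_3 = (10, 0).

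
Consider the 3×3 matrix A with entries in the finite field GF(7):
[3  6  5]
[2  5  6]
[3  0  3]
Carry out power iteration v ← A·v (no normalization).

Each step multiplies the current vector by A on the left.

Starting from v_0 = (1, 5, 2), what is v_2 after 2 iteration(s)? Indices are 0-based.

v_2 = (2, 6, 2)

v_0 = (1, 5, 2).
v_1 = A·v_0 = (1, 4, 2).
v_2 = A·v_1 = (2, 6, 2).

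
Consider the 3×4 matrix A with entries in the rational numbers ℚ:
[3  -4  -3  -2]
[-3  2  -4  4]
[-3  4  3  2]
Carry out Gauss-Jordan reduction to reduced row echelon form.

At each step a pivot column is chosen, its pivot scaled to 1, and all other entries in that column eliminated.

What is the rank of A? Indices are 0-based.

rank = 2

[1] R0 /= 3  ⇒  (1, -4/3, -1, -2/3)
     R1 -= -3·R0  ⇒  (0, -2, -7, 2)
     R2 -= -3·R0  ⇒  (0, 0, 0, 0)
[2] R1 /= -2  ⇒  (0, 1, 7/2, -1)
     R0 -= -4/3·R1  ⇒  (1, 0, 11/3, -2)
column 2 empty below row 2
column 3 empty below row 2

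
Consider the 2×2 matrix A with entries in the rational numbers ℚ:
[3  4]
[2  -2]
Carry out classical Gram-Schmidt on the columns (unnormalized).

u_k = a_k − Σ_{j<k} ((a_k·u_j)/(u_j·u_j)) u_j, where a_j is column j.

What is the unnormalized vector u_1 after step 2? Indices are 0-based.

u_1 = (28/13, -42/13)

Step 1: u_0 = a_0 = (3, 2).
Step 2: u_1 = a_1 − (8/13)·u_0 = (28/13, -42/13).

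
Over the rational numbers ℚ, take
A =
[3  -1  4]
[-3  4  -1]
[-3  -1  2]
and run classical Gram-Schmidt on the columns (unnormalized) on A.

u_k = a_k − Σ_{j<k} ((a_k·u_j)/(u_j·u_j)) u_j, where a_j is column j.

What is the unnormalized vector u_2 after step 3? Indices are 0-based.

u_2 = (60/19, 24/19, 36/19)

Step 1: u_0 = a_0 = (3, -3, -3).
Step 2: u_1 = a_1 − (-4/9)·u_0 = (1/3, 8/3, -7/3).
Step 3: u_2 = a_2 − (1/3)·u_0 − (-9/19)·u_1 = (60/19, 24/19, 36/19).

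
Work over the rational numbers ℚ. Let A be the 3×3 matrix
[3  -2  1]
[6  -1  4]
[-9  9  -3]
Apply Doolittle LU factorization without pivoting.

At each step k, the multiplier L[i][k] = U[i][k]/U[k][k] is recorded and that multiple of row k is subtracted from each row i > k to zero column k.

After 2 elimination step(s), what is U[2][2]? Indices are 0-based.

U[2][2] = -2

[col 0] pivot 3
  R1 -= 2*R0 → (0, 3, 2)  (L[1][0] := 2)
  R2 -= -3*R0 → (0, 3, 0)  (L[2][0] := -3)
[col 1] pivot 3
  R2 -= 1*R1 → (0, 0, -2)  (L[2][1] := 1)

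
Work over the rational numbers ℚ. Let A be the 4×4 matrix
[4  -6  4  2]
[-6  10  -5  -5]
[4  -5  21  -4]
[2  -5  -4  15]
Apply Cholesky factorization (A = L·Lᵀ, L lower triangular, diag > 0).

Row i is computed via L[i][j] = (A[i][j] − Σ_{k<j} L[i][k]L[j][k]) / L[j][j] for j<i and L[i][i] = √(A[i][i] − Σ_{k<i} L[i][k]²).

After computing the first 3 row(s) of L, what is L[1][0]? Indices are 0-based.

Step 1: L[0][0] = √(4) = 2.
  L[1][0] = (-6) / L[0][0] = -3.
Step 2: L[1][1] = √(1) = 1.
  L[2][0] = (4) / L[0][0] = 2.
  L[2][1] = (1) / L[1][1] = 1.
Step 3: L[2][2] = √(16) = 4.

L[1][0] = -3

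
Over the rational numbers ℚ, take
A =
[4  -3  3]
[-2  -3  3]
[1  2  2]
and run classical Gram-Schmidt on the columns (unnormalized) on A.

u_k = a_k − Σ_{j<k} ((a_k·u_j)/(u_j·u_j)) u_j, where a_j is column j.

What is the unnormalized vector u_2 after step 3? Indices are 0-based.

u_2 = (36/223, 396/223, 648/223)

Step 1: u_0 = a_0 = (4, -2, 1).
Step 2: u_1 = a_1 − (-4/21)·u_0 = (-47/21, -71/21, 46/21).
Step 3: u_2 = a_2 − (8/21)·u_0 − (-131/223)·u_1 = (36/223, 396/223, 648/223).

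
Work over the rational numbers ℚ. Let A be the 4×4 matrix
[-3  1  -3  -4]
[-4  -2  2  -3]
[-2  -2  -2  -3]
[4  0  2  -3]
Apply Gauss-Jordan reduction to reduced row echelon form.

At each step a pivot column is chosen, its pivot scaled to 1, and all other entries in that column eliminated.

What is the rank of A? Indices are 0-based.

rank = 4

[1] R0 /= -3  ⇒  (1, -1/3, 1, 4/3)
     R1 -= -4·R0  ⇒  (0, -10/3, 6, 7/3)
     R2 -= -2·R0  ⇒  (0, -8/3, 0, -1/3)
     R3 -= 4·R0  ⇒  (0, 4/3, -2, -25/3)
[2] R1 /= -10/3  ⇒  (0, 1, -9/5, -7/10)
     R0 -= -1/3·R1  ⇒  (1, 0, 2/5, 11/10)
     R2 -= -8/3·R1  ⇒  (0, 0, -24/5, -11/5)
     R3 -= 4/3·R1  ⇒  (0, 0, 2/5, -37/5)
[3] R2 /= -24/5  ⇒  (0, 0, 1, 11/24)
     R0 -= 2/5·R2  ⇒  (1, 0, 0, 11/12)
     R1 -= -9/5·R2  ⇒  (0, 1, 0, 1/8)
     R3 -= 2/5·R2  ⇒  (0, 0, 0, -91/12)
[4] R3 /= -91/12  ⇒  (0, 0, 0, 1)
     R0 -= 11/12·R3  ⇒  (1, 0, 0, 0)
     R1 -= 1/8·R3  ⇒  (0, 1, 0, 0)
     R2 -= 11/24·R3  ⇒  (0, 0, 1, 0)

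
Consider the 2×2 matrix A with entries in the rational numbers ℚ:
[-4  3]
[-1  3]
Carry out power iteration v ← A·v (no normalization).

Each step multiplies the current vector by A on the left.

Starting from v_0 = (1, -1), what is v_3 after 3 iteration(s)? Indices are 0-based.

v_3 = (-79, -31)

v_0 = (1, -1).
v_1 = A·v_0 = (-7, -4).
v_2 = A·v_1 = (16, -5).
v_3 = A·v_2 = (-79, -31).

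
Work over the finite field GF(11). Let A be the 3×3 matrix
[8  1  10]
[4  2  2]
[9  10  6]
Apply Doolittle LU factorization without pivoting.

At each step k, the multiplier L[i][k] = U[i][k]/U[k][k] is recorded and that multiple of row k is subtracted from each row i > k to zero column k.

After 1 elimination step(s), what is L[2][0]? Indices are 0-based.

Step 1: pivot at (0,0) is 8.
  row1 ← row1 − (6)·row0  ⇒  L[1][0]=6, U row1=(0, 7, 8)
  row2 ← row2 − (8)·row0  ⇒  L[2][0]=8, U row2=(0, 2, 3)

L[2][0] = 8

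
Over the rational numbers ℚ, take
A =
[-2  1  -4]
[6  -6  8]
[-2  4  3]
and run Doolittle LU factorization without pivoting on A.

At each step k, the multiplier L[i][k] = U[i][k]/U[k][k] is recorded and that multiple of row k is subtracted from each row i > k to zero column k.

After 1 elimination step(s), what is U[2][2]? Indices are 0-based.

U[2][2] = 7

k=0: U[0][0]=-2
  eliminate (1,0): mult=-3, new row 1: (0, -3, -4); set L[1][0]=-3
  eliminate (2,0): mult=1, new row 2: (0, 3, 7); set L[2][0]=1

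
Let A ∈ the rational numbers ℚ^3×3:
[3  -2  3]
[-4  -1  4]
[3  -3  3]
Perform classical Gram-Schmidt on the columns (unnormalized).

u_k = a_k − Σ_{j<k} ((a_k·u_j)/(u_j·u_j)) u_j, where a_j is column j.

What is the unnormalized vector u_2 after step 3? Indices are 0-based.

Step 1: u_0 = a_0 = (3, -4, 3).
Step 2: u_1 = a_1 − (-11/34)·u_0 = (-35/34, -39/17, -69/34).
Step 3: u_2 = a_2 − (1/17)·u_0 − (-624/355)·u_1 = (72/71, 72/355, -264/355).

u_2 = (72/71, 72/355, -264/355)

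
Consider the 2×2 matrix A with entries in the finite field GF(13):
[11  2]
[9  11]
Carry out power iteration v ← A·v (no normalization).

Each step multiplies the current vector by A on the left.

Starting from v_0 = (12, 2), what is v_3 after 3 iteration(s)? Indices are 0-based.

v_3 = (2, 5)

v_0 = (12, 2).
v_1 = A·v_0 = (6, 0).
v_2 = A·v_1 = (1, 2).
v_3 = A·v_2 = (2, 5).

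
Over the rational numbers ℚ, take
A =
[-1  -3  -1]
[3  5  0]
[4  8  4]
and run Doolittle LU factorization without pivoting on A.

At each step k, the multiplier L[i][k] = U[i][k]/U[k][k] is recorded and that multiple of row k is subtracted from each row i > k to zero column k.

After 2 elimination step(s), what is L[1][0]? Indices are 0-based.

L[1][0] = -3

[col 0] pivot -1
  R1 -= -3*R0 → (0, -4, -3)  (L[1][0] := -3)
  R2 -= -4*R0 → (0, -4, 0)  (L[2][0] := -4)
[col 1] pivot -4
  R2 -= 1*R1 → (0, 0, 3)  (L[2][1] := 1)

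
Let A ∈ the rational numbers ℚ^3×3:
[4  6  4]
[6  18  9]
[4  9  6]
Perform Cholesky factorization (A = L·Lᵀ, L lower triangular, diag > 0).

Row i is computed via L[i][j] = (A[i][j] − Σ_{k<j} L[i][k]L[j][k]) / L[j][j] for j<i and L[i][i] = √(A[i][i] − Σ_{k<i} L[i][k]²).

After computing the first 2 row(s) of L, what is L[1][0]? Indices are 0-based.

L[1][0] = 3

Step 1: L[0][0] = √(4) = 2.
  L[1][0] = (6) / L[0][0] = 3.
Step 2: L[1][1] = √(9) = 3.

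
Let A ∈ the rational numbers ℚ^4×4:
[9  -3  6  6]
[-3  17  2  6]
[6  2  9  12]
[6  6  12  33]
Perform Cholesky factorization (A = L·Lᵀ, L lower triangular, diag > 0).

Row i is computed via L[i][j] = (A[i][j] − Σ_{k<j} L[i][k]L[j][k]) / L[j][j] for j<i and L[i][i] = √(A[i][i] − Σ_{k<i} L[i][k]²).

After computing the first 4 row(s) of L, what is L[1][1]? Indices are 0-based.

L[1][1] = 4

Step 1: L[0][0] = √(9) = 3.
  L[1][0] = (-3) / L[0][0] = -1.
Step 2: L[1][1] = √(16) = 4.
  L[2][0] = (6) / L[0][0] = 2.
  L[2][1] = (4) / L[1][1] = 1.
Step 3: L[2][2] = √(4) = 2.
  L[3][0] = (6) / L[0][0] = 2.
  L[3][1] = (8) / L[1][1] = 2.
  L[3][2] = (6) / L[2][2] = 3.
Step 4: L[3][3] = √(16) = 4.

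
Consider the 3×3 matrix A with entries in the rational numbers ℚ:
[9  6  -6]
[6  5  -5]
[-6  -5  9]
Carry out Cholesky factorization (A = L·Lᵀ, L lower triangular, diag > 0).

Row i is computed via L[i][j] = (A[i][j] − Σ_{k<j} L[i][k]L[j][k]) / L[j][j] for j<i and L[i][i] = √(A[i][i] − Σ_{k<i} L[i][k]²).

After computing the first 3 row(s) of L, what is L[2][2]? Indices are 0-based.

L[2][2] = 2

Step 1: L[0][0] = √(9) = 3.
  L[1][0] = (6) / L[0][0] = 2.
Step 2: L[1][1] = √(1) = 1.
  L[2][0] = (-6) / L[0][0] = -2.
  L[2][1] = (-1) / L[1][1] = -1.
Step 3: L[2][2] = √(4) = 2.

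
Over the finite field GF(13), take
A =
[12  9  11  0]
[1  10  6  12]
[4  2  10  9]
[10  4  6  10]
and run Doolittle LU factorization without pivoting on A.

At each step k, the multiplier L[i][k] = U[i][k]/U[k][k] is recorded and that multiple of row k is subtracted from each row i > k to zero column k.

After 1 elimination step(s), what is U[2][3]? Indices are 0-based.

k=0: U[0][0]=12
  eliminate (1,0): mult=12, new row 1: (0, 6, 4, 12); set L[1][0]=12
  eliminate (2,0): mult=9, new row 2: (0, 12, 2, 9); set L[2][0]=9
  eliminate (3,0): mult=3, new row 3: (0, 3, 12, 10); set L[3][0]=3

U[2][3] = 9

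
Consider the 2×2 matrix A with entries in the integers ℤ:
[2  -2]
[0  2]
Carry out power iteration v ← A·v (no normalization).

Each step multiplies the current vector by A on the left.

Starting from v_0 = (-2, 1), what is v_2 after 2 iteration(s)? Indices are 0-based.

v_0 = (-2, 1).
v_1 = A·v_0 = (-6, 2).
v_2 = A·v_1 = (-16, 4).

v_2 = (-16, 4)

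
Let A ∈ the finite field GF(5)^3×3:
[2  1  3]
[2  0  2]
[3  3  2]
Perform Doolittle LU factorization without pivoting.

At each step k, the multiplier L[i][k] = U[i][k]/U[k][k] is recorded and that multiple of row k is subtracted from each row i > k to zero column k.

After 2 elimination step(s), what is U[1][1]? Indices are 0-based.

Step 1: pivot at (0,0) is 2.
  row1 ← row1 − (1)·row0  ⇒  L[1][0]=1, U row1=(0, 4, 4)
  row2 ← row2 − (4)·row0  ⇒  L[2][0]=4, U row2=(0, 4, 0)
Step 2: pivot at (1,1) is 4.
  row2 ← row2 − (1)·row1  ⇒  L[2][1]=1, U row2=(0, 0, 1)

U[1][1] = 4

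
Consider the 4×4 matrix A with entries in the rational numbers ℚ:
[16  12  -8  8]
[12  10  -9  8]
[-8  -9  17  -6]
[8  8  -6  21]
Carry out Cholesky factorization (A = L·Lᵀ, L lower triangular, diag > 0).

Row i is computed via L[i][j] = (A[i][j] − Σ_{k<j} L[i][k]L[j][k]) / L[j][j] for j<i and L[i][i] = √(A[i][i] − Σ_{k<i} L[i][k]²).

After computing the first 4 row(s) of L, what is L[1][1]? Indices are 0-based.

Step 1: L[0][0] = √(16) = 4.
  L[1][0] = (12) / L[0][0] = 3.
Step 2: L[1][1] = √(1) = 1.
  L[2][0] = (-8) / L[0][0] = -2.
  L[2][1] = (-3) / L[1][1] = -3.
Step 3: L[2][2] = √(4) = 2.
  L[3][0] = (8) / L[0][0] = 2.
  L[3][1] = (2) / L[1][1] = 2.
  L[3][2] = (4) / L[2][2] = 2.
Step 4: L[3][3] = √(9) = 3.

L[1][1] = 1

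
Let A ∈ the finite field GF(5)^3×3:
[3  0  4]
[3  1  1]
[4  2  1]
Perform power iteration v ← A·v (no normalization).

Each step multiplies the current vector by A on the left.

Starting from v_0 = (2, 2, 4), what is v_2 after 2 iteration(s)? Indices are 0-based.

v_0 = (2, 2, 4).
v_1 = A·v_0 = (2, 2, 1).
v_2 = A·v_1 = (0, 4, 3).

v_2 = (0, 4, 3)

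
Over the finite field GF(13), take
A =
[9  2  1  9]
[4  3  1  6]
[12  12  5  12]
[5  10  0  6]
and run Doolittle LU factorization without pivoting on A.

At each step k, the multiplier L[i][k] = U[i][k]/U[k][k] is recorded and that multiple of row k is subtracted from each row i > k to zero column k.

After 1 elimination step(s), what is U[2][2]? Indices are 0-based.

Step 1: pivot at (0,0) is 9.
  row1 ← row1 − (12)·row0  ⇒  L[1][0]=12, U row1=(0, 5, 2, 2)
  row2 ← row2 − (10)·row0  ⇒  L[2][0]=10, U row2=(0, 5, 8, 0)
  row3 ← row3 − (2)·row0  ⇒  L[3][0]=2, U row3=(0, 6, 11, 1)

U[2][2] = 8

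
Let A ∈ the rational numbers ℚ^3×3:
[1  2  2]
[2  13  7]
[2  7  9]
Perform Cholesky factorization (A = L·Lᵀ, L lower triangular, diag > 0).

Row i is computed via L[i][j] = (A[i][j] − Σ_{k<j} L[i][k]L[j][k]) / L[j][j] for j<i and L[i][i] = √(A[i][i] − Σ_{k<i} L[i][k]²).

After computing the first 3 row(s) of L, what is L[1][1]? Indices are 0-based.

L[1][1] = 3

Step 1: L[0][0] = √(1) = 1.
  L[1][0] = (2) / L[0][0] = 2.
Step 2: L[1][1] = √(9) = 3.
  L[2][0] = (2) / L[0][0] = 2.
  L[2][1] = (3) / L[1][1] = 1.
Step 3: L[2][2] = √(4) = 2.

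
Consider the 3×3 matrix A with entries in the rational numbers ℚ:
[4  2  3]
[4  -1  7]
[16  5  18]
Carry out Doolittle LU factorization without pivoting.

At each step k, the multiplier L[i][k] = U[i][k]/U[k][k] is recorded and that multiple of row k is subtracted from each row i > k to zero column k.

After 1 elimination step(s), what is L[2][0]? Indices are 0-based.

Step 1: pivot at (0,0) is 4.
  row1 ← row1 − (1)·row0  ⇒  L[1][0]=1, U row1=(0, -3, 4)
  row2 ← row2 − (4)·row0  ⇒  L[2][0]=4, U row2=(0, -3, 6)

L[2][0] = 4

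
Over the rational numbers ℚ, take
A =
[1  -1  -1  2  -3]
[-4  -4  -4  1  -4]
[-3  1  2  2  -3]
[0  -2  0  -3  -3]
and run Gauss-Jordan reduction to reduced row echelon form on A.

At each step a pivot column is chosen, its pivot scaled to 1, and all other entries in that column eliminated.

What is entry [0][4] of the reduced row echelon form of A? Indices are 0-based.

pivot(0,0)=1: scale R0 → (1, -1, -1, 2, -3)
  clear (1,0): R1 −= (-4)R0 → (0, -8, -8, 9, -16)
  clear (2,0): R2 −= (-3)R0 → (0, -2, -1, 8, -12)
pivot(1,1)=-8: scale R1 → (0, 1, 1, -9/8, 2)
  clear (0,1): R0 −= (-1)R1 → (1, 0, 0, 7/8, -1)
  clear (2,1): R2 −= (-2)R1 → (0, 0, 1, 23/4, -8)
  clear (3,1): R3 −= (-2)R1 → (0, 0, 2, -21/4, 1)
pivot(2,2)=1: scale R2 → (0, 0, 1, 23/4, -8)
  clear (1,2): R1 −= (1)R2 → (0, 1, 0, -55/8, 10)
  clear (3,2): R3 −= (2)R2 → (0, 0, 0, -67/4, 17)
pivot(3,3)=-67/4: scale R3 → (0, 0, 0, 1, -68/67)
  clear (0,3): R0 −= (7/8)R3 → (1, 0, 0, 0, -15/134)
  clear (1,3): R1 −= (-55/8)R3 → (0, 1, 0, 0, 405/134)
  clear (2,3): R2 −= (23/4)R3 → (0, 0, 1, 0, -145/67)

M[0][4] = -15/134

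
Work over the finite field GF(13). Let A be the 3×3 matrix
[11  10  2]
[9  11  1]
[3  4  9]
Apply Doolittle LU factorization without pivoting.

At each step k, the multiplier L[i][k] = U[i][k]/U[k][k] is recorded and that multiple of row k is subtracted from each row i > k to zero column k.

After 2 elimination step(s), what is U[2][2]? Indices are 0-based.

U[2][2] = 10

Step 1: pivot at (0,0) is 11.
  row1 ← row1 − (2)·row0  ⇒  L[1][0]=2, U row1=(0, 4, 10)
  row2 ← row2 − (5)·row0  ⇒  L[2][0]=5, U row2=(0, 6, 12)
Step 2: pivot at (1,1) is 4.
  row2 ← row2 − (8)·row1  ⇒  L[2][1]=8, U row2=(0, 0, 10)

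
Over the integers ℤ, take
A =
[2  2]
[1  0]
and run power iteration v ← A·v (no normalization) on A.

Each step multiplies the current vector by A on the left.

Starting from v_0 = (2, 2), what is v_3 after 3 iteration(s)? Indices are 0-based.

v_3 = (56, 20)

v_0 = (2, 2).
v_1 = A·v_0 = (8, 2).
v_2 = A·v_1 = (20, 8).
v_3 = A·v_2 = (56, 20).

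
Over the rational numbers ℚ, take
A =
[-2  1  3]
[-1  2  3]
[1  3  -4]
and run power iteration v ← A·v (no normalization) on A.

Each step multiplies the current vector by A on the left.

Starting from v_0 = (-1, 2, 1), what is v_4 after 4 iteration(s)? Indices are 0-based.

v_4 = (-315, -108, 723)

v_0 = (-1, 2, 1).
v_1 = A·v_0 = (7, 8, 1).
v_2 = A·v_1 = (-3, 12, 27).
v_3 = A·v_2 = (99, 108, -75).
v_4 = A·v_3 = (-315, -108, 723).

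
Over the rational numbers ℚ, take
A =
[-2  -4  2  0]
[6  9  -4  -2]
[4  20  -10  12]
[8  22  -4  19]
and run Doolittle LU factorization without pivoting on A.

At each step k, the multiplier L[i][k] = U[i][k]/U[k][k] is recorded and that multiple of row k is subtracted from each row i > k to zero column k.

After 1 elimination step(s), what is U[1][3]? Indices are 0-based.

k=0: U[0][0]=-2
  eliminate (1,0): mult=-3, new row 1: (0, -3, 2, -2); set L[1][0]=-3
  eliminate (2,0): mult=-2, new row 2: (0, 12, -6, 12); set L[2][0]=-2
  eliminate (3,0): mult=-4, new row 3: (0, 6, 4, 19); set L[3][0]=-4

U[1][3] = -2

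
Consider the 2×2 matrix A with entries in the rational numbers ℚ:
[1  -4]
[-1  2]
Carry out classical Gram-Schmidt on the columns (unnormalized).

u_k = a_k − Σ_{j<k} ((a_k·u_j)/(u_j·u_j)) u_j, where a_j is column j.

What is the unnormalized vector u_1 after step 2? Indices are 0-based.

u_1 = (-1, -1)

Step 1: u_0 = a_0 = (1, -1).
Step 2: u_1 = a_1 − (-3)·u_0 = (-1, -1).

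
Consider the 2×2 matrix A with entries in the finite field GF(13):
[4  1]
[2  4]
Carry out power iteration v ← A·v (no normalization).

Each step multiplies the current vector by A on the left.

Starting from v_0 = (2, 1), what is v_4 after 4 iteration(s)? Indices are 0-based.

v_0 = (2, 1).
v_1 = A·v_0 = (9, 8).
v_2 = A·v_1 = (5, 11).
v_3 = A·v_2 = (5, 2).
v_4 = A·v_3 = (9, 5).

v_4 = (9, 5)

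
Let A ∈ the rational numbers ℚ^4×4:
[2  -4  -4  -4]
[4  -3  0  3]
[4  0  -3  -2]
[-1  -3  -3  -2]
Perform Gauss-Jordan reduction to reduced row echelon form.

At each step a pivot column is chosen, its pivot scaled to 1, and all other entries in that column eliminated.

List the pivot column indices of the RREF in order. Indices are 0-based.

step 1: normalize row 0 (÷2) = (1, -2, -2, -2)
  row 1: subtract 4×row0 = (0, 5, 8, 11)
  row 2: subtract 4×row0 = (0, 8, 5, 6)
  row 3: subtract -1×row0 = (0, -5, -5, -4)
step 2: normalize row 1 (÷5) = (0, 1, 8/5, 11/5)
  row 0: subtract -2×row1 = (1, 0, 6/5, 12/5)
  row 2: subtract 8×row1 = (0, 0, -39/5, -58/5)
  row 3: subtract -5×row1 = (0, 0, 3, 7)
step 3: normalize row 2 (÷-39/5) = (0, 0, 1, 58/39)
  row 0: subtract 6/5×row2 = (1, 0, 0, 8/13)
  row 1: subtract 8/5×row2 = (0, 1, 0, -7/39)
  row 3: subtract 3×row2 = (0, 0, 0, 33/13)
step 4: normalize row 3 (÷33/13) = (0, 0, 0, 1)
  row 0: subtract 8/13×row3 = (1, 0, 0, 0)
  row 1: subtract -7/39×row3 = (0, 1, 0, 0)
  row 2: subtract 58/39×row3 = (0, 0, 1, 0)

pivot columns: 0, 1, 2, 3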